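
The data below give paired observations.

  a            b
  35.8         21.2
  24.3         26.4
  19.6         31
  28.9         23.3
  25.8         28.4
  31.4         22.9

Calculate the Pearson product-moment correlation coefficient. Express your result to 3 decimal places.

n = 6, Σa = 165.8, Σb = 153.2, Σa² = 4743.1, Σb² = 3981.26, Σab = 4133.23
nΣab − ΣaΣb = 24799.38 − 25400.56 = -601.18
nΣa² − (Σa)² = 28458.6 − 27489.64 = 968.96; nΣb² − (Σb)² = 23887.56 − 23470.24 = 417.32
r = -601.18 / √(968.96 × 417.32) = -601.18 / 635.8981 ≈ -0.945

-0.945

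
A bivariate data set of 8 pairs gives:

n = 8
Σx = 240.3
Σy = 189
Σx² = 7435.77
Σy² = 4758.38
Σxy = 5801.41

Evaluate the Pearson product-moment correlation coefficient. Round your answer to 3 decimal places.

0.492

r = (nΣxy − ΣxΣy) / √[(nΣx² − (Σx)²)(nΣy² − (Σy)²)]
Numerator: 8×5801.41 − 240.3×189 = 994.58
Denominator: √[(59486.16 − 57744.09)(38067.04 − 35721)] = √[1742.07 × 2346.04] = 2021.6246
r = 994.58 / 2021.6246 ≈ 0.492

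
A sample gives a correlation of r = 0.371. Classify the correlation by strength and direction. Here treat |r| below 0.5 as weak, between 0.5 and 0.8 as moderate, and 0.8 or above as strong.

weak positive

r = 0.371 > 0 so the relationship is positive.
|r| = 0.371, which falls in the weak range.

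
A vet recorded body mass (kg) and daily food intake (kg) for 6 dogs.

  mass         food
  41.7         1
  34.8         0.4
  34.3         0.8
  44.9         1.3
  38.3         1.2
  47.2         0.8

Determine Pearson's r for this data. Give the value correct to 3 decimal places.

n = 6, Σx = 241.2, Σy = 5.5, Σx² = 9837.16, Σy² = 5.57, Σxy = 225.15
nΣxy − ΣxΣy = 1350.9 − 1326.6 = 24.3
nΣx² − (Σx)² = 59022.96 − 58177.44 = 845.52; nΣy² − (Σy)² = 33.42 − 30.25 = 3.17
r = 24.3 / √(845.52 × 3.17) = 24.3 / 51.7716 ≈ 0.469

0.469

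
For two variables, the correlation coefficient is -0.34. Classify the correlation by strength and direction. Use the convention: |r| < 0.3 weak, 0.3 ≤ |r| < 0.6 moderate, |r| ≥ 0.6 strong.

moderate negative

r = -0.34 < 0 so the relationship is negative.
|r| = 0.34, which falls in the moderate range.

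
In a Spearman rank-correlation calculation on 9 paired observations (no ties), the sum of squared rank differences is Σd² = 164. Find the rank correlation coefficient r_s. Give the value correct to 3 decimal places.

ρ = 1 − 6Σd² / [n(n²−1)] = 1 − 6×164 / (9×80)
  = 1 − 984/720 = 1 − 1.3667 ≈ -0.367

-0.367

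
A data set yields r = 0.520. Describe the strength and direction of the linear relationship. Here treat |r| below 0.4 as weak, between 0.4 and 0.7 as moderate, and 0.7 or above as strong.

r = 0.520 > 0 so the relationship is positive.
|r| = 0.520, which falls in the moderate range.

moderate positive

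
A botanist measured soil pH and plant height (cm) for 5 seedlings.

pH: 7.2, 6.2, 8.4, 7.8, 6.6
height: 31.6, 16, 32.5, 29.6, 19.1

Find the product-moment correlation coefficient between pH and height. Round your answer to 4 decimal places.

n = 5, Σx = 36.2, Σy = 128.8, Σx² = 265.24, Σy² = 3551.78, Σxy = 956.66
nΣxy − ΣxΣy = 4783.3 − 4662.56 = 120.74
nΣx² − (Σx)² = 1326.2 − 1310.44 = 15.76; nΣy² − (Σy)² = 17758.9 − 16589.44 = 1169.46
r = 120.74 / √(15.76 × 1169.46) = 120.74 / 135.7597 ≈ 0.8894

0.8894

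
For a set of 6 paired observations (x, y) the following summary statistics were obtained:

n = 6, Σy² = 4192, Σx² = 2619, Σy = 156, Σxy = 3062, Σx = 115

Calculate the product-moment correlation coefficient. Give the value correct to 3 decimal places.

r = (nΣxy − ΣxΣy) / √[(nΣx² − (Σx)²)(nΣy² − (Σy)²)]
Numerator: 6×3062 − 115×156 = 432
Denominator: √[(15714 − 13225)(25152 − 24336)] = √[2489 × 816] = 1425.1400
r = 432 / 1425.1400 ≈ 0.303

0.303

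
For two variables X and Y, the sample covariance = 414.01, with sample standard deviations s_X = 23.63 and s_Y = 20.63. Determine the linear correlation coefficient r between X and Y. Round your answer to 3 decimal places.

0.849

r = Cov(X,Y) / (s_X · s_Y) = 414.01 / (23.63 × 20.63)
  = 414.01 / 487.4869 ≈ 0.849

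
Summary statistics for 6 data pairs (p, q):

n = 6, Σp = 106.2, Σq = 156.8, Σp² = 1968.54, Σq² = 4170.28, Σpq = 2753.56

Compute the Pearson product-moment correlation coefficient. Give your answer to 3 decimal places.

r = (nΣpq − ΣpΣq) / √[(nΣp² − (Σp)²)(nΣq² − (Σq)²)]
Numerator: 6×2753.56 − 106.2×156.8 = -130.8
Denominator: √[(11811.24 − 11278.44)(25021.68 − 24586.24)] = √[532.8 × 435.44] = 481.6663
r = -130.8 / 481.6663 ≈ -0.272

-0.272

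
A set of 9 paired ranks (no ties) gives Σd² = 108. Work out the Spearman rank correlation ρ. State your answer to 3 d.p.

ρ = 1 − 6Σd² / [n(n²−1)] = 1 − 6×108 / (9×80)
  = 1 − 648/720 = 1 − 0.9000 ≈ 0.100

0.100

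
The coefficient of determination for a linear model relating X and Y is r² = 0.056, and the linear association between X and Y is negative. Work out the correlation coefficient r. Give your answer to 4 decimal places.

-0.2366

|r| = √0.056 = 0.2366
The association is negative, so r = −0.2366.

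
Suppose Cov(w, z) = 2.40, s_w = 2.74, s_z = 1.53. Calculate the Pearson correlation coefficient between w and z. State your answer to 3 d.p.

r = Cov(w,z) / (s_w · s_z) = 2.40 / (2.74 × 1.53)
  = 2.40 / 4.1922 ≈ 0.572

0.572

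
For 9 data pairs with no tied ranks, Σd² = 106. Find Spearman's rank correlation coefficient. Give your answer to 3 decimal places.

0.117

ρ = 1 − 6Σd² / [n(n²−1)] = 1 − 6×106 / (9×80)
  = 1 − 636/720 = 1 − 0.8833 ≈ 0.117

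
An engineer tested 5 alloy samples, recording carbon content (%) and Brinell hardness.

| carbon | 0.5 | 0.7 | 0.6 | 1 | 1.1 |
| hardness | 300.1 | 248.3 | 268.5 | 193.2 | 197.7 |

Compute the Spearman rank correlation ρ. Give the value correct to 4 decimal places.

Rank carbon: 1, 3, 2, 4, 5
Rank hardness: 5, 3, 4, 1, 2
d = rank(carbon) − rank(hardness): -4, 0, -2, 3, 3; Σd² = 38
ρ = 1 − 6Σd² / [n(n²−1)] = 1 − 6×38 / (5×24) = 1 − 228/120 ≈ -0.9000

-0.9000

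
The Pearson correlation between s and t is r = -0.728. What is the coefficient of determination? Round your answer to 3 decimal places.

0.530

r² = (-0.728)² = 0.530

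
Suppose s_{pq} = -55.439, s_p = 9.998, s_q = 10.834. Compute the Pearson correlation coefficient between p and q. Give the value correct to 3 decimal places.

r = Cov(p,q) / (s_p · s_q) = -55.439 / (9.998 × 10.834)
  = -55.439 / 108.3183 ≈ -0.512

-0.512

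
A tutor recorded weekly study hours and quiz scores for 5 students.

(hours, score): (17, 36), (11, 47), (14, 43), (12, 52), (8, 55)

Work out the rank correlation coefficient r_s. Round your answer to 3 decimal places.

-0.900

Rank hours: 5, 2, 4, 3, 1
Rank score: 1, 3, 2, 4, 5
d = rank(hours) − rank(score): 4, -1, 2, -1, -4; Σd² = 38
ρ = 1 − 6Σd² / [n(n²−1)] = 1 − 6×38 / (5×24) = 1 − 228/120 ≈ -0.900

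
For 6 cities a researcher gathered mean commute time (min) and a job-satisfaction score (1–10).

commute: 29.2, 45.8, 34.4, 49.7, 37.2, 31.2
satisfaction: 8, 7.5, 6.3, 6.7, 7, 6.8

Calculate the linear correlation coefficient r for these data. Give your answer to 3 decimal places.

-0.181

n = 6, Σx = 227.5, Σy = 42.3, Σx² = 8961.01, Σy² = 300.07, Σxy = 1599.37
nΣxy − ΣxΣy = 9596.22 − 9623.25 = -27.03
nΣx² − (Σx)² = 53766.06 − 51756.25 = 2009.81; nΣy² − (Σy)² = 1800.42 − 1789.29 = 11.13
r = -27.03 / √(2009.81 × 11.13) = -27.03 / 149.5633 ≈ -0.181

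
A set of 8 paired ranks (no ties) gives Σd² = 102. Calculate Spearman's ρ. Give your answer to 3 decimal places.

ρ = 1 − 6Σd² / [n(n²−1)] = 1 − 6×102 / (8×63)
  = 1 − 612/504 = 1 − 1.2143 ≈ -0.214

-0.214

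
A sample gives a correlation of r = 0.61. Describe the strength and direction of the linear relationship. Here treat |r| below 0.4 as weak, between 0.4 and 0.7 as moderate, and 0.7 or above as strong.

r = 0.61 > 0 so the relationship is positive.
|r| = 0.61, which falls in the moderate range.

moderate positive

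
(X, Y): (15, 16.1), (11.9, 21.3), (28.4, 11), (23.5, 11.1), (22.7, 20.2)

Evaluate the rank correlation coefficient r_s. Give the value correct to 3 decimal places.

Rank X: 2, 1, 5, 4, 3
Rank Y: 3, 5, 1, 2, 4
d = rank(X) − rank(Y): -1, -4, 4, 2, -1; Σd² = 38
ρ = 1 − 6Σd² / [n(n²−1)] = 1 − 6×38 / (5×24) = 1 − 228/120 ≈ -0.900

-0.900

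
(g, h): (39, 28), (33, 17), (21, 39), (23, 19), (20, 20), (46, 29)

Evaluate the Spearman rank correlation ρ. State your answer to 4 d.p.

0.0857

Rank g: 5, 4, 2, 3, 1, 6
Rank h: 4, 1, 6, 2, 3, 5
d = rank(g) − rank(h): 1, 3, -4, 1, -2, 1; Σd² = 32
ρ = 1 − 6Σd² / [n(n²−1)] = 1 − 6×32 / (6×35) = 1 − 192/210 ≈ 0.0857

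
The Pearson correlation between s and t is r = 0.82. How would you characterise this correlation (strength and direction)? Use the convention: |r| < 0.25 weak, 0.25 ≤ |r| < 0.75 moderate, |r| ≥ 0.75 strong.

strong positive

r = 0.82 > 0 so the relationship is positive.
|r| = 0.82, which falls in the strong range.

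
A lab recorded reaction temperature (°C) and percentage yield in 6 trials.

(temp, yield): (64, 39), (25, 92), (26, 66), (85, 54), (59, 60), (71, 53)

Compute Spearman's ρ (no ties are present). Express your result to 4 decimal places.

Rank temp: 4, 1, 2, 6, 3, 5
Rank yield: 1, 6, 5, 3, 4, 2
d = rank(temp) − rank(yield): 3, -5, -3, 3, -1, 3; Σd² = 62
ρ = 1 − 6Σd² / [n(n²−1)] = 1 − 6×62 / (6×35) = 1 − 372/210 ≈ -0.7714

-0.7714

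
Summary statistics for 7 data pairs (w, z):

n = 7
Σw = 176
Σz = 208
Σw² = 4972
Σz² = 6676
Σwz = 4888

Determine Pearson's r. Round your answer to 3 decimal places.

r = (nΣwz − ΣwΣz) / √[(nΣw² − (Σw)²)(nΣz² − (Σz)²)]
Numerator: 7×4888 − 176×208 = -2392
Denominator: √[(34804 − 30976)(46732 − 43264)] = √[3828 × 3468] = 3643.5565
r = -2392 / 3643.5565 ≈ -0.657

-0.657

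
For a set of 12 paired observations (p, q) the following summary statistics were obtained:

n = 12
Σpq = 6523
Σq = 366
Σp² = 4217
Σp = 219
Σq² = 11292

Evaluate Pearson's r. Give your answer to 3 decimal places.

r = (nΣpq − ΣpΣq) / √[(nΣp² − (Σp)²)(nΣq² − (Σq)²)]
Numerator: 12×6523 − 219×366 = -1878
Denominator: √[(50604 − 47961)(135504 − 133956)] = √[2643 × 1548] = 2022.7120
r = -1878 / 2022.7120 ≈ -0.928

-0.928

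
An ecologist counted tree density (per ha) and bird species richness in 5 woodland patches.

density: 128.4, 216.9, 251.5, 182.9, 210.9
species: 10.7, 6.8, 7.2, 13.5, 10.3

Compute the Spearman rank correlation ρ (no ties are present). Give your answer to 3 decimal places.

-0.800

Rank density: 1, 4, 5, 2, 3
Rank species: 4, 1, 2, 5, 3
d = rank(density) − rank(species): -3, 3, 3, -3, 0; Σd² = 36
ρ = 1 − 6Σd² / [n(n²−1)] = 1 − 6×36 / (5×24) = 1 − 216/120 ≈ -0.800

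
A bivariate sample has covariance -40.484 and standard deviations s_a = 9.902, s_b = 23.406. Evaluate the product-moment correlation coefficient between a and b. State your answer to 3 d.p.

-0.175

r = Cov(a,b) / (s_a · s_b) = -40.484 / (9.902 × 23.406)
  = -40.484 / 231.7662 ≈ -0.175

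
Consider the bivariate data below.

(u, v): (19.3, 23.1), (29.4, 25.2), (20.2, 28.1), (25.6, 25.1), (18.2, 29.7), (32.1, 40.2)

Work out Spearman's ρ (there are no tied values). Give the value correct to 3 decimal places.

Rank u: 2, 5, 3, 4, 1, 6
Rank v: 1, 3, 4, 2, 5, 6
d = rank(u) − rank(v): 1, 2, -1, 2, -4, 0; Σd² = 26
ρ = 1 − 6Σd² / [n(n²−1)] = 1 − 6×26 / (6×35) = 1 − 156/210 ≈ 0.257

0.257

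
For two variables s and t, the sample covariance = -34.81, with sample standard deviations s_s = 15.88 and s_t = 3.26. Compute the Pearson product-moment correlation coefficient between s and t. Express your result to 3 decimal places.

-0.672

r = Cov(s,t) / (s_s · s_t) = -34.81 / (15.88 × 3.26)
  = -34.81 / 51.7688 ≈ -0.672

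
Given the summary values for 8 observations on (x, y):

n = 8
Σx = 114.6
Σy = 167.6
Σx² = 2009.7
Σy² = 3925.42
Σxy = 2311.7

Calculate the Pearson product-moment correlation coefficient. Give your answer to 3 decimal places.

-0.228

r = (nΣxy − ΣxΣy) / √[(nΣx² − (Σx)²)(nΣy² − (Σy)²)]
Numerator: 8×2311.7 − 114.6×167.6 = -713.36
Denominator: √[(16077.6 − 13133.16)(31403.36 − 28089.76)] = √[2944.44 × 3313.6] = 3123.5711
r = -713.36 / 3123.5711 ≈ -0.228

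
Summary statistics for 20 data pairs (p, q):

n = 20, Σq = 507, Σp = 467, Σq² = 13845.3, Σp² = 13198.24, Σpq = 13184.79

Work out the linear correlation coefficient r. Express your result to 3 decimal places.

r = (nΣpq − ΣpΣq) / √[(nΣp² − (Σp)²)(nΣq² − (Σq)²)]
Numerator: 20×13184.79 − 467×507 = 26926.8
Denominator: √[(263964.8 − 218089)(276906 − 257049)] = √[45875.8 × 19857] = 30182.0437
r = 26926.8 / 30182.0437 ≈ 0.892

0.892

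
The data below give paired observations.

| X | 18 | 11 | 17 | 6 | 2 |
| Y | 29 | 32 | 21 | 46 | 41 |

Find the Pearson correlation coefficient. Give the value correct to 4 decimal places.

n = 5, ΣX = 54, ΣY = 169, ΣX² = 774, ΣY² = 6103, ΣXY = 1589
nΣXY − ΣXΣY = 7945 − 9126 = -1181
nΣX² − (ΣX)² = 3870 − 2916 = 954; nΣY² − (ΣY)² = 30515 − 28561 = 1954
r = -1181 / √(954 × 1954) = -1181 / 1365.3263 ≈ -0.8650

-0.8650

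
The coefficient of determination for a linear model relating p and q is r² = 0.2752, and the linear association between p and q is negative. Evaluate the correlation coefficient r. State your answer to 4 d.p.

-0.5246

|r| = √0.2752 = 0.5246
The association is negative, so r = −0.5246.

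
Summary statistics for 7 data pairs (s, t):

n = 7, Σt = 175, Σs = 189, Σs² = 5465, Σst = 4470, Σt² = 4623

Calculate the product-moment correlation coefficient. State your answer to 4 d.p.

r = (nΣst − ΣsΣt) / √[(nΣs² − (Σs)²)(nΣt² − (Σt)²)]
Numerator: 7×4470 − 189×175 = -1785
Denominator: √[(38255 − 35721)(32361 − 30625)] = √[2534 × 1736] = 2097.3850
r = -1785 / 2097.3850 ≈ -0.8511

-0.8511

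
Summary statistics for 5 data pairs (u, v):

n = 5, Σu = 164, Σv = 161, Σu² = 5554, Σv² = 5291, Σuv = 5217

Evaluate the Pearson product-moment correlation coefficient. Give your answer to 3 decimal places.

r = (nΣuv − ΣuΣv) / √[(nΣu² − (Σu)²)(nΣv² − (Σv)²)]
Numerator: 5×5217 − 164×161 = -319
Denominator: √[(27770 − 26896)(26455 − 25921)] = √[874 × 534] = 683.1662
r = -319 / 683.1662 ≈ -0.467

-0.467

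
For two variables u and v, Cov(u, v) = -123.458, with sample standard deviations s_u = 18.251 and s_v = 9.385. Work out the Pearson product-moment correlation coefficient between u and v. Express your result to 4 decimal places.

-0.7208

r = Cov(u,v) / (s_u · s_v) = -123.458 / (18.251 × 9.385)
  = -123.458 / 171.2856 ≈ -0.7208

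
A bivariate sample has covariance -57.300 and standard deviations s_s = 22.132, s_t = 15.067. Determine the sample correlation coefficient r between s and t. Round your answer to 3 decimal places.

-0.172

r = Cov(s,t) / (s_s · s_t) = -57.300 / (22.132 × 15.067)
  = -57.300 / 333.4628 ≈ -0.172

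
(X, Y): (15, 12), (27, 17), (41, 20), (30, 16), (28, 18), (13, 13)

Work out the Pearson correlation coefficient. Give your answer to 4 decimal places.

0.9431

n = 6, ΣX = 154, ΣY = 96, ΣX² = 4488, ΣY² = 1582, ΣXY = 2612
nΣXY − ΣXΣY = 15672 − 14784 = 888
nΣX² − (ΣX)² = 26928 − 23716 = 3212; nΣY² − (ΣY)² = 9492 − 9216 = 276
r = 888 / √(3212 × 276) = 888 / 941.5477 ≈ 0.9431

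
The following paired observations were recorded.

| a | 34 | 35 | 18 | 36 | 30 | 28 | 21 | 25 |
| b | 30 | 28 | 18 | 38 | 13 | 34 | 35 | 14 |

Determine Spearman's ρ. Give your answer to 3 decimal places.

0.286

Rank a: 6, 7, 1, 8, 5, 4, 2, 3
Rank b: 5, 4, 3, 8, 1, 6, 7, 2
d = rank(a) − rank(b): 1, 3, -2, 0, 4, -2, -5, 1; Σd² = 60
ρ = 1 − 6Σd² / [n(n²−1)] = 1 − 6×60 / (8×63) = 1 − 360/504 ≈ 0.286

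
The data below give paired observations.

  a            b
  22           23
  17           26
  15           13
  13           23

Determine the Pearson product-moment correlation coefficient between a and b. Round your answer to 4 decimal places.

n = 4, Σa = 67, Σb = 85, Σa² = 1167, Σb² = 1903, Σab = 1442
nΣab − ΣaΣb = 5768 − 5695 = 73
nΣa² − (Σa)² = 4668 − 4489 = 179; nΣb² − (Σb)² = 7612 − 7225 = 387
r = 73 / √(179 × 387) = 73 / 263.1976 ≈ 0.2774

0.2774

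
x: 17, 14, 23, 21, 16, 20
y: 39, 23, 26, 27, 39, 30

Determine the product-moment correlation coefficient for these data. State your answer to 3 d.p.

n = 6, Σx = 111, Σy = 184, Σx² = 2111, Σy² = 5876, Σxy = 3374
nΣxy − ΣxΣy = 20244 − 20424 = -180
nΣx² − (Σx)² = 12666 − 12321 = 345; nΣy² − (Σy)² = 35256 − 33856 = 1400
r = -180 / √(345 × 1400) = -180 / 694.9820 ≈ -0.259

-0.259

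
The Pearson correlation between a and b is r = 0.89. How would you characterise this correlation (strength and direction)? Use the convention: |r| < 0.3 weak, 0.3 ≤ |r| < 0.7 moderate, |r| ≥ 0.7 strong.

r = 0.89 > 0 so the relationship is positive.
|r| = 0.89, which falls in the strong range.

strong positive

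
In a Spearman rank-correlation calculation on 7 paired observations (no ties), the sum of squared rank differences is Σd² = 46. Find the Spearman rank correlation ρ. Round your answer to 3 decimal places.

0.179

ρ = 1 − 6Σd² / [n(n²−1)] = 1 − 6×46 / (7×48)
  = 1 − 276/336 = 1 − 0.8214 ≈ 0.179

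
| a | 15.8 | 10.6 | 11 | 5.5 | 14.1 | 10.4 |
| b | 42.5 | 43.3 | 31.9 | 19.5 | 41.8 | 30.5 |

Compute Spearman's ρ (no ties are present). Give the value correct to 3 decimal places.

Rank a: 6, 3, 4, 1, 5, 2
Rank b: 5, 6, 3, 1, 4, 2
d = rank(a) − rank(b): 1, -3, 1, 0, 1, 0; Σd² = 12
ρ = 1 − 6Σd² / [n(n²−1)] = 1 − 6×12 / (6×35) = 1 − 72/210 ≈ 0.657

0.657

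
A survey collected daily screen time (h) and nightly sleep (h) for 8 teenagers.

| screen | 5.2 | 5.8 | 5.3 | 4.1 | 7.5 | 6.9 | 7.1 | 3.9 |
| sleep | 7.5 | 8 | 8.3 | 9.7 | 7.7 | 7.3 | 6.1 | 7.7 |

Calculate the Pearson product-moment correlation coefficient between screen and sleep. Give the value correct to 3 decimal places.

n = 8, Σx = 45.8, Σy = 62.3, Σx² = 275.06, Σy² = 492.31, Σxy = 350.62
nΣxy − ΣxΣy = 2804.96 − 2853.34 = -48.38
nΣx² − (Σx)² = 2200.48 − 2097.64 = 102.84; nΣy² − (Σy)² = 3938.48 − 3881.29 = 57.19
r = -48.38 / √(102.84 × 57.19) = -48.38 / 76.6904 ≈ -0.631

-0.631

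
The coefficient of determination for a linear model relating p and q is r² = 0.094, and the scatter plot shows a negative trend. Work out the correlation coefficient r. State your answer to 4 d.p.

-0.3066

|r| = √0.094 = 0.3066
The association is negative, so r = −0.3066.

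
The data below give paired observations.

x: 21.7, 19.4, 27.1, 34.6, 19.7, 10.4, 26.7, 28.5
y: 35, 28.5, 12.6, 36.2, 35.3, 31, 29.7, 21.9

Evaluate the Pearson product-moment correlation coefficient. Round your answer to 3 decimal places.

-0.173

n = 8, Σx = 188.1, Σy = 230.2, Σx² = 4800.21, Σy² = 7075.24, Σxy = 5341.33
nΣxy − ΣxΣy = 42730.64 − 43300.62 = -569.98
nΣx² − (Σx)² = 38401.68 − 35381.61 = 3020.07; nΣy² − (Σy)² = 56601.92 − 52992.04 = 3609.88
r = -569.98 / √(3020.07 × 3609.88) = -569.98 / 3301.8314 ≈ -0.173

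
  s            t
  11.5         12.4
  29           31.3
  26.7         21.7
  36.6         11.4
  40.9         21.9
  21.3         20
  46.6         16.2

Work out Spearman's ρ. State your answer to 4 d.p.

Rank s: 1, 4, 3, 5, 6, 2, 7
Rank t: 2, 7, 5, 1, 6, 4, 3
d = rank(s) − rank(t): -1, -3, -2, 4, 0, -2, 4; Σd² = 50
ρ = 1 − 6Σd² / [n(n²−1)] = 1 − 6×50 / (7×48) = 1 − 300/336 ≈ 0.1071

0.1071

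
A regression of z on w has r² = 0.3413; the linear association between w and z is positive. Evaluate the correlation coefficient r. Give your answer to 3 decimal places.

0.584

|r| = √0.3413 = 0.584
The association is positive, so r = 0.584.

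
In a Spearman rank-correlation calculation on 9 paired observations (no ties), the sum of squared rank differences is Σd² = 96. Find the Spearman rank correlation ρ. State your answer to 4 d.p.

0.2000

ρ = 1 − 6Σd² / [n(n²−1)] = 1 − 6×96 / (9×80)
  = 1 − 576/720 = 1 − 0.80000 ≈ 0.2000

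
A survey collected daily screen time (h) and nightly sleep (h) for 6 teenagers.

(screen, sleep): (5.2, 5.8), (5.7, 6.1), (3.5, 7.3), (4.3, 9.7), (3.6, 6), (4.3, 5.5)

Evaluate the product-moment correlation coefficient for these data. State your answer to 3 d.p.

-0.242

n = 6, Σx = 26.6, Σy = 40.4, Σx² = 121.72, Σy² = 284.48, Σxy = 177.44
nΣxy − ΣxΣy = 1064.64 − 1074.64 = -10
nΣx² − (Σx)² = 730.32 − 707.56 = 22.76; nΣy² − (Σy)² = 1706.88 − 1632.16 = 74.72
r = -10 / √(22.76 × 74.72) = -10 / 41.2387 ≈ -0.242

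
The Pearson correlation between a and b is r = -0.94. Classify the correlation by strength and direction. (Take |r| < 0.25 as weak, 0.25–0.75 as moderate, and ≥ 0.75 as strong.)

r = -0.94 < 0 so the relationship is negative.
|r| = 0.94, which falls in the strong range.

strong negative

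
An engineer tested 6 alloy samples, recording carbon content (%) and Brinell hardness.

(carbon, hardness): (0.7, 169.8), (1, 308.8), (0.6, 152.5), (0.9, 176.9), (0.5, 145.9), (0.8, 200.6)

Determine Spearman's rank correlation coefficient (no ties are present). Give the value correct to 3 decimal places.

0.943

Rank carbon: 3, 6, 2, 5, 1, 4
Rank hardness: 3, 6, 2, 4, 1, 5
d = rank(carbon) − rank(hardness): 0, 0, 0, 1, 0, -1; Σd² = 2
ρ = 1 − 6Σd² / [n(n²−1)] = 1 − 6×2 / (6×35) = 1 − 12/210 ≈ 0.943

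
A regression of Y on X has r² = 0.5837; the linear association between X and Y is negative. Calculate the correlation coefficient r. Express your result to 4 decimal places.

|r| = √0.5837 = 0.7640
The association is negative, so r = −0.7640.

-0.7640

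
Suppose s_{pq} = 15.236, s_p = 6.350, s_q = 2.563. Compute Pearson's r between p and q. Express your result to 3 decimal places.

r = Cov(p,q) / (s_p · s_q) = 15.236 / (6.350 × 2.563)
  = 15.236 / 16.2751 ≈ 0.936

0.936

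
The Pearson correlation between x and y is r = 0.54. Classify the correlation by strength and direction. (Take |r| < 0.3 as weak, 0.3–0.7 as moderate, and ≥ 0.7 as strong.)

moderate positive

r = 0.54 > 0 so the relationship is positive.
|r| = 0.54, which falls in the moderate range.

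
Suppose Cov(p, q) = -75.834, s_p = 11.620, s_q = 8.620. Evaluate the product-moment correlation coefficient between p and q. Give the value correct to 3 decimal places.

r = Cov(p,q) / (s_p · s_q) = -75.834 / (11.620 × 8.620)
  = -75.834 / 100.1644 ≈ -0.757

-0.757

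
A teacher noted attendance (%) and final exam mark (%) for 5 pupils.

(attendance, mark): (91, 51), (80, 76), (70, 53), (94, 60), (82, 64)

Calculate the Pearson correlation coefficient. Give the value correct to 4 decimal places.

-0.0909

n = 5, Σx = 417, Σy = 304, Σx² = 35141, Σy² = 18882, Σxy = 25319
nΣxy − ΣxΣy = 126595 − 126768 = -173
nΣx² − (Σx)² = 175705 − 173889 = 1816; nΣy² − (Σy)² = 94410 − 92416 = 1994
r = -173 / √(1816 × 1994) = -173 / 1902.9199 ≈ -0.0909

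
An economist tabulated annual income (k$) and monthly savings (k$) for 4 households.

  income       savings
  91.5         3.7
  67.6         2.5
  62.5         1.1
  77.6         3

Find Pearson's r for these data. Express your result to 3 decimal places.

n = 4, Σx = 299.2, Σy = 10.3, Σx² = 22870.02, Σy² = 30.15, Σxy = 809.1
nΣxy − ΣxΣy = 3236.4 − 3081.76 = 154.64
nΣx² − (Σx)² = 91480.08 − 89520.64 = 1959.44; nΣy² − (Σy)² = 120.6 − 106.09 = 14.51
r = 154.64 / √(1959.44 × 14.51) = 154.64 / 168.6164 ≈ 0.917

0.917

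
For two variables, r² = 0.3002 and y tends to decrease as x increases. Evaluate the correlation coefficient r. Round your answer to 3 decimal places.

|r| = √0.3002 = 0.548
The association is negative, so r = −0.548.

-0.548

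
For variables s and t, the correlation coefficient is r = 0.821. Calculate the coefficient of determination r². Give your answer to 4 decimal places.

r² = (0.821)² = 0.6740

0.6740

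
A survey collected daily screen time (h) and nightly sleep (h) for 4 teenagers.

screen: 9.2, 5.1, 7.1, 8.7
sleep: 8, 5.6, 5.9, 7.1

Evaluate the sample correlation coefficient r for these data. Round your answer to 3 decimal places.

0.920

n = 4, Σx = 30.1, Σy = 26.6, Σx² = 236.75, Σy² = 180.58, Σxy = 205.82
nΣxy − ΣxΣy = 823.28 − 800.66 = 22.62
nΣx² − (Σx)² = 947 − 906.01 = 40.99; nΣy² − (Σy)² = 722.32 − 707.56 = 14.76
r = 22.62 / √(40.99 × 14.76) = 22.62 / 24.5970 ≈ 0.920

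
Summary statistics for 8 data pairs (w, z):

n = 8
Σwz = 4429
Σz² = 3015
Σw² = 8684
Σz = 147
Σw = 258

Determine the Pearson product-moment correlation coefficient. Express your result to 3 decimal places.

-0.923

r = (nΣwz − ΣwΣz) / √[(nΣw² − (Σw)²)(nΣz² − (Σz)²)]
Numerator: 8×4429 − 258×147 = -2494
Denominator: √[(69472 − 66564)(24120 − 21609)] = √[2908 × 2511] = 2702.2191
r = -2494 / 2702.2191 ≈ -0.923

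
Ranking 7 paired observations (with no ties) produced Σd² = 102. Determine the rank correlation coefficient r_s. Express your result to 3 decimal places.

ρ = 1 − 6Σd² / [n(n²−1)] = 1 − 6×102 / (7×48)
  = 1 − 612/336 = 1 − 1.8214 ≈ -0.821

-0.821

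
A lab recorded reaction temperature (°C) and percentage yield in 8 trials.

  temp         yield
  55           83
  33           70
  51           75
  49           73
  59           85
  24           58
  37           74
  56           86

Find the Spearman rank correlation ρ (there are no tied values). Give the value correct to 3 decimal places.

0.952

Rank temp: 6, 2, 5, 4, 8, 1, 3, 7
Rank yield: 6, 2, 5, 3, 7, 1, 4, 8
d = rank(temp) − rank(yield): 0, 0, 0, 1, 1, 0, -1, -1; Σd² = 4
ρ = 1 − 6Σd² / [n(n²−1)] = 1 − 6×4 / (8×63) = 1 − 24/504 ≈ 0.952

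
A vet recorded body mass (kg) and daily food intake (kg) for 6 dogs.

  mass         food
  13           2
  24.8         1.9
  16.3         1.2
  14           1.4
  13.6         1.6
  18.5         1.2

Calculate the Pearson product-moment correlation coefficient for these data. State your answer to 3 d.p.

n = 6, Σx = 100.2, Σy = 9.3, Σx² = 1772.94, Σy² = 15.01, Σxy = 156.24
nΣxy − ΣxΣy = 937.44 − 931.86 = 5.58
nΣx² − (Σx)² = 10637.64 − 10040.04 = 597.6; nΣy² − (Σy)² = 90.06 − 86.49 = 3.57
r = 5.58 / √(597.6 × 3.57) = 5.58 / 46.1891 ≈ 0.121

0.121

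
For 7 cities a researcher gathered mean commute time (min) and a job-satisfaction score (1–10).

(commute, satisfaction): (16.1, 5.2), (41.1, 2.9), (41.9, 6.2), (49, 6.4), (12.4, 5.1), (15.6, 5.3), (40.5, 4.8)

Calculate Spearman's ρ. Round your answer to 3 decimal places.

Rank commute: 3, 5, 6, 7, 1, 2, 4
Rank satisfaction: 4, 1, 6, 7, 3, 5, 2
d = rank(commute) − rank(satisfaction): -1, 4, 0, 0, -2, -3, 2; Σd² = 34
ρ = 1 − 6Σd² / [n(n²−1)] = 1 − 6×34 / (7×48) = 1 − 204/336 ≈ 0.393

0.393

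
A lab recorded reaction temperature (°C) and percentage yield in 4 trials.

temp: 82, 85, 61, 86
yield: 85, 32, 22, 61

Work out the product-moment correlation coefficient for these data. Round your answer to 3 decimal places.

0.571

n = 4, Σx = 314, Σy = 200, Σx² = 25066, Σy² = 12454, Σxy = 16278
nΣxy − ΣxΣy = 65112 − 62800 = 2312
nΣx² − (Σx)² = 100264 − 98596 = 1668; nΣy² − (Σy)² = 49816 − 40000 = 9816
r = 2312 / √(1668 × 9816) = 2312 / 4046.3673 ≈ 0.571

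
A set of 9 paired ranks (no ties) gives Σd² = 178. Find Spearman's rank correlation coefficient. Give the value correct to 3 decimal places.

ρ = 1 − 6Σd² / [n(n²−1)] = 1 − 6×178 / (9×80)
  = 1 − 1068/720 = 1 − 1.4833 ≈ -0.483

-0.483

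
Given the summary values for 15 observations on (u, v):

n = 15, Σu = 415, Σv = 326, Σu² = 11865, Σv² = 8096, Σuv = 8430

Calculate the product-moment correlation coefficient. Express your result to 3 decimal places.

r = (nΣuv − ΣuΣv) / √[(nΣu² − (Σu)²)(nΣv² − (Σv)²)]
Numerator: 15×8430 − 415×326 = -8840
Denominator: √[(177975 − 172225)(121440 − 106276)] = √[5750 × 15164] = 9337.7192
r = -8840 / 9337.7192 ≈ -0.947

-0.947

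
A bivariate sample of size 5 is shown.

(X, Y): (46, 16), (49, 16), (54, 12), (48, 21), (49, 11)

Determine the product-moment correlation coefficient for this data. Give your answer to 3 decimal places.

-0.518

n = 5, ΣX = 246, ΣY = 76, ΣX² = 12138, ΣY² = 1218, ΣXY = 3715
nΣXY − ΣXΣY = 18575 − 18696 = -121
nΣX² − (ΣX)² = 60690 − 60516 = 174; nΣY² − (ΣY)² = 6090 − 5776 = 314
r = -121 / √(174 × 314) = -121 / 233.7434 ≈ -0.518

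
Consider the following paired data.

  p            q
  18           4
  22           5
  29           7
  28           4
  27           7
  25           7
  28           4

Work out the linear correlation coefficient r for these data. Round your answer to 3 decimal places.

0.336

n = 7, Σp = 177, Σq = 38, Σp² = 4571, Σq² = 220, Σpq = 973
nΣpq − ΣpΣq = 6811 − 6726 = 85
nΣp² − (Σp)² = 31997 − 31329 = 668; nΣq² − (Σq)² = 1540 − 1444 = 96
r = 85 / √(668 × 96) = 85 / 253.2351 ≈ 0.336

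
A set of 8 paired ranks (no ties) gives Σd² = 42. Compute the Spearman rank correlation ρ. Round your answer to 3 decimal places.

ρ = 1 − 6Σd² / [n(n²−1)] = 1 − 6×42 / (8×63)
  = 1 − 252/504 = 1 − 0.5000 ≈ 0.500

0.500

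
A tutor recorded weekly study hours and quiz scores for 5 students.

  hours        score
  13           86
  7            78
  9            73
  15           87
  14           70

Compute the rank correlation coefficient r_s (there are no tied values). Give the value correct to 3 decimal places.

Rank hours: 3, 1, 2, 5, 4
Rank score: 4, 3, 2, 5, 1
d = rank(hours) − rank(score): -1, -2, 0, 0, 3; Σd² = 14
ρ = 1 − 6Σd² / [n(n²−1)] = 1 − 6×14 / (5×24) = 1 − 84/120 ≈ 0.300

0.300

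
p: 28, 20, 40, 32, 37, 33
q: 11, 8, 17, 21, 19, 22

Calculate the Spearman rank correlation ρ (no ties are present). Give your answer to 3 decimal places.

Rank p: 2, 1, 6, 3, 5, 4
Rank q: 2, 1, 3, 5, 4, 6
d = rank(p) − rank(q): 0, 0, 3, -2, 1, -2; Σd² = 18
ρ = 1 − 6Σd² / [n(n²−1)] = 1 − 6×18 / (6×35) = 1 − 108/210 ≈ 0.486

0.486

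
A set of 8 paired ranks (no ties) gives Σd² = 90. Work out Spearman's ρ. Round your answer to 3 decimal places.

ρ = 1 − 6Σd² / [n(n²−1)] = 1 − 6×90 / (8×63)
  = 1 − 540/504 = 1 − 1.0714 ≈ -0.071

-0.071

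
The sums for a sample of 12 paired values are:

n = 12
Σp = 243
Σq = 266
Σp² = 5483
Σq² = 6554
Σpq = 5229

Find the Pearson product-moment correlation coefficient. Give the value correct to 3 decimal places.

r = (nΣpq − ΣpΣq) / √[(nΣp² − (Σp)²)(nΣq² − (Σq)²)]
Numerator: 12×5229 − 243×266 = -1890
Denominator: √[(65796 − 59049)(78648 − 70756)] = √[6747 × 7892] = 7297.0764
r = -1890 / 7297.0764 ≈ -0.259

-0.259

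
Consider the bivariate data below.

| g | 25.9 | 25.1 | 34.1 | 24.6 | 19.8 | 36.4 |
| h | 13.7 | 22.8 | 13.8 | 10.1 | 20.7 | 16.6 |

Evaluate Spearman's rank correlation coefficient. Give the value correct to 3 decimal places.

-0.086

Rank g: 4, 3, 5, 2, 1, 6
Rank h: 2, 6, 3, 1, 5, 4
d = rank(g) − rank(h): 2, -3, 2, 1, -4, 2; Σd² = 38
ρ = 1 − 6Σd² / [n(n²−1)] = 1 − 6×38 / (6×35) = 1 − 228/210 ≈ -0.086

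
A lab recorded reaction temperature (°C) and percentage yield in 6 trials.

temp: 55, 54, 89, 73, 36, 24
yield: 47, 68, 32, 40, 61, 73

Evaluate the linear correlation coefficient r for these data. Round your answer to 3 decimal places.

n = 6, Σx = 331, Σy = 321, Σx² = 21063, Σy² = 18507, Σxy = 15973
nΣxy − ΣxΣy = 95838 − 106251 = -10413
nΣx² − (Σx)² = 126378 − 109561 = 16817; nΣy² − (Σy)² = 111042 − 103041 = 8001
r = -10413 / √(16817 × 8001) = -10413 / 11599.6904 ≈ -0.898

-0.898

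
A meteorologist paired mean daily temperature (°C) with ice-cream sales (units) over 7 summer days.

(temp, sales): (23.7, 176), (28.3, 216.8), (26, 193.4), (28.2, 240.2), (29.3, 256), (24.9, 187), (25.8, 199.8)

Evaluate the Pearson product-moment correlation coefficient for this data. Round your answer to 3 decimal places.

n = 7, Σx = 186.2, Σy = 1469.2, Σx² = 4977.96, Σy² = 313502.88, Σxy = 39420.62
nΣxy − ΣxΣy = 275944.34 − 273565.04 = 2379.3
nΣx² − (Σx)² = 34845.72 − 34670.44 = 175.28; nΣy² − (Σy)² = 2194520.16 − 2158548.64 = 35971.52
r = 2379.3 / √(175.28 × 35971.52) = 2379.3 / 2510.9934 ≈ 0.948

0.948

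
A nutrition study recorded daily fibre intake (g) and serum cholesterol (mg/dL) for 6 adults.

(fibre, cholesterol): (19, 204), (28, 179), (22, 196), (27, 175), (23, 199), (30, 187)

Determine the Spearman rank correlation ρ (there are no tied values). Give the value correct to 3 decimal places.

Rank fibre: 1, 5, 2, 4, 3, 6
Rank cholesterol: 6, 2, 4, 1, 5, 3
d = rank(fibre) − rank(cholesterol): -5, 3, -2, 3, -2, 3; Σd² = 60
ρ = 1 − 6Σd² / [n(n²−1)] = 1 − 6×60 / (6×35) = 1 − 360/210 ≈ -0.714

-0.714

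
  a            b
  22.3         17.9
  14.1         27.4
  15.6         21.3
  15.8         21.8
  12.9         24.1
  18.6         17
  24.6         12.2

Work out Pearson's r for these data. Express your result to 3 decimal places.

-0.908

n = 7, Σa = 123.9, Σb = 141.7, Σa² = 2306.63, Σb² = 3018.75, Σab = 2389.44
nΣab − ΣaΣb = 16726.08 − 17556.63 = -830.55
nΣa² − (Σa)² = 16146.41 − 15351.21 = 795.2; nΣb² − (Σb)² = 21131.25 − 20078.89 = 1052.36
r = -830.55 / √(795.2 × 1052.36) = -830.55 / 914.7878 ≈ -0.908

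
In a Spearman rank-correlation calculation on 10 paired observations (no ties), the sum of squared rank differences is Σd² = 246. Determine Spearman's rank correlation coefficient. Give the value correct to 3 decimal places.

ρ = 1 − 6Σd² / [n(n²−1)] = 1 − 6×246 / (10×99)
  = 1 − 1476/990 = 1 − 1.4909 ≈ -0.491

-0.491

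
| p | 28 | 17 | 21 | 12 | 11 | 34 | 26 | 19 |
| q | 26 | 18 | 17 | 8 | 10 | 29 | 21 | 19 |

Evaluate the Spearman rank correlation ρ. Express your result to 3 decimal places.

Rank p: 7, 3, 5, 2, 1, 8, 6, 4
Rank q: 7, 4, 3, 1, 2, 8, 6, 5
d = rank(p) − rank(q): 0, -1, 2, 1, -1, 0, 0, -1; Σd² = 8
ρ = 1 − 6Σd² / [n(n²−1)] = 1 − 6×8 / (8×63) = 1 − 48/504 ≈ 0.905

0.905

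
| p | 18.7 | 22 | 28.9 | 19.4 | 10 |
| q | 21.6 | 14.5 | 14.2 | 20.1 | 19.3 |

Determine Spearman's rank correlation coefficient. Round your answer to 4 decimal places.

-0.7000

Rank p: 2, 4, 5, 3, 1
Rank q: 5, 2, 1, 4, 3
d = rank(p) − rank(q): -3, 2, 4, -1, -2; Σd² = 34
ρ = 1 − 6Σd² / [n(n²−1)] = 1 − 6×34 / (5×24) = 1 − 204/120 ≈ -0.7000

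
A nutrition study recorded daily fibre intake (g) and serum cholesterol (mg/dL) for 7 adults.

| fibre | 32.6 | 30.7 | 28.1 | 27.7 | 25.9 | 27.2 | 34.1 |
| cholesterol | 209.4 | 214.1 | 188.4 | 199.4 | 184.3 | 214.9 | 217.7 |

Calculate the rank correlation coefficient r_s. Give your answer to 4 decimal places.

Rank fibre: 6, 5, 4, 3, 1, 2, 7
Rank cholesterol: 4, 5, 2, 3, 1, 6, 7
d = rank(fibre) − rank(cholesterol): 2, 0, 2, 0, 0, -4, 0; Σd² = 24
ρ = 1 − 6Σd² / [n(n²−1)] = 1 − 6×24 / (7×48) = 1 − 144/336 ≈ 0.5714

0.5714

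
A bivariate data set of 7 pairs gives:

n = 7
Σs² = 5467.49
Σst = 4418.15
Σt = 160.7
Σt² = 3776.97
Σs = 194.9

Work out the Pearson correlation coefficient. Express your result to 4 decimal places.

r = (nΣst − ΣsΣt) / √[(nΣs² − (Σs)²)(nΣt² − (Σt)²)]
Numerator: 7×4418.15 − 194.9×160.7 = -393.38
Denominator: √[(38272.43 − 37986.01)(26438.79 − 25824.49)] = √[286.42 × 614.3] = 419.4613
r = -393.38 / 419.4613 ≈ -0.9378

-0.9378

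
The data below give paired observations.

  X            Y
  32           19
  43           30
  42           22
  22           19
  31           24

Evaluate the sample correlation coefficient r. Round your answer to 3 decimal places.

0.683

n = 5, ΣX = 170, ΣY = 114, ΣX² = 6082, ΣY² = 2682, ΣXY = 3984
nΣXY − ΣXΣY = 19920 − 19380 = 540
nΣX² − (ΣX)² = 30410 − 28900 = 1510; nΣY² − (ΣY)² = 13410 − 12996 = 414
r = 540 / √(1510 × 414) = 540 / 790.6580 ≈ 0.683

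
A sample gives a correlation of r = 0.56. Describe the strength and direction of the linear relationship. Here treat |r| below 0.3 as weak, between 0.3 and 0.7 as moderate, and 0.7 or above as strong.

r = 0.56 > 0 so the relationship is positive.
|r| = 0.56, which falls in the moderate range.

moderate positive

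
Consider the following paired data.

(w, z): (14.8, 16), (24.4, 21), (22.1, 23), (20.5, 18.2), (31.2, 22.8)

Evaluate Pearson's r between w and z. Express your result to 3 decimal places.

n = 5, Σw = 113, Σz = 101, Σw² = 2696.5, Σz² = 2077.08, Σwz = 2341.96
nΣwz − ΣwΣz = 11709.8 − 11413 = 296.8
nΣw² − (Σw)² = 13482.5 − 12769 = 713.5; nΣz² − (Σz)² = 10385.4 − 10201 = 184.4
r = 296.8 / √(713.5 × 184.4) = 296.8 / 362.7250 ≈ 0.818

0.818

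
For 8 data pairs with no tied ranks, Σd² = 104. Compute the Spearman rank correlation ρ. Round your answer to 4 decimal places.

-0.2381

ρ = 1 − 6Σd² / [n(n²−1)] = 1 − 6×104 / (8×63)
  = 1 − 624/504 = 1 − 1.23810 ≈ -0.2381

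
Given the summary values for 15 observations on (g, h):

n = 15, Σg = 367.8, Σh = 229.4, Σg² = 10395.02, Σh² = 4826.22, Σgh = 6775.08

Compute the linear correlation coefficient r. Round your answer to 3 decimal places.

r = (nΣgh − ΣgΣh) / √[(nΣg² − (Σg)²)(nΣh² − (Σh)²)]
Numerator: 15×6775.08 − 367.8×229.4 = 17252.88
Denominator: √[(155925.3 − 135276.84)(72393.3 − 52624.36)] = √[20648.46 × 19768.94] = 20203.9146
r = 17252.88 / 20203.9146 ≈ 0.854

0.854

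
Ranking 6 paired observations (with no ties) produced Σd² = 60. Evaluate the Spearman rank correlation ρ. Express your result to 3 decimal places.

ρ = 1 − 6Σd² / [n(n²−1)] = 1 − 6×60 / (6×35)
  = 1 − 360/210 = 1 − 1.7143 ≈ -0.714

-0.714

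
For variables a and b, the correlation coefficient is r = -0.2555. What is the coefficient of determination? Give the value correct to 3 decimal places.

r² = (-0.2555)² = 0.065

0.065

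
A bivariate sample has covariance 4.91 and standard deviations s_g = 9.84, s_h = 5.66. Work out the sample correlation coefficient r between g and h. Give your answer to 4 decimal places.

r = Cov(g,h) / (s_g · s_h) = 4.91 / (9.84 × 5.66)
  = 4.91 / 55.6944 ≈ 0.0882

0.0882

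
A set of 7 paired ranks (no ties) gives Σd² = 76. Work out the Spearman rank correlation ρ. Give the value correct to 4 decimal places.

ρ = 1 − 6Σd² / [n(n²−1)] = 1 − 6×76 / (7×48)
  = 1 − 456/336 = 1 − 1.35714 ≈ -0.3571

-0.3571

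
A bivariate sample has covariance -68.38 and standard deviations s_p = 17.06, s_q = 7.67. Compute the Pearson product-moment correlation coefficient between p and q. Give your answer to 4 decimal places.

-0.5226

r = Cov(p,q) / (s_p · s_q) = -68.38 / (17.06 × 7.67)
  = -68.38 / 130.8502 ≈ -0.5226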